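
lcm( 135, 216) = 1080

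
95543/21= 4549 + 2/3 = 4549.67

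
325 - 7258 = -6933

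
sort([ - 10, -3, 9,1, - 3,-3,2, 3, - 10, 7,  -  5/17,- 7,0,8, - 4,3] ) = [-10,- 10, - 7, - 4, - 3, - 3, - 3, - 5/17,0,1,2,3,3,7,8,9]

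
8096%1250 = 596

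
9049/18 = 9049/18 = 502.72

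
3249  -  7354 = -4105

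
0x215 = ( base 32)gl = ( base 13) 320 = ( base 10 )533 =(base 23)104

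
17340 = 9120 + 8220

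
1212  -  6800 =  - 5588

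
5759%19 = 2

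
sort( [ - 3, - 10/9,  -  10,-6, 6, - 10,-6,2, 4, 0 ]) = [ - 10, - 10,-6, - 6,-3, - 10/9 , 0,2,4, 6]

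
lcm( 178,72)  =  6408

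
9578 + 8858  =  18436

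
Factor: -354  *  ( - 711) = 2^1*3^3*59^1 * 79^1=251694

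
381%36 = 21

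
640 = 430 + 210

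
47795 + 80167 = 127962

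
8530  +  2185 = 10715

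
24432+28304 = 52736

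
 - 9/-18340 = 9/18340 = 0.00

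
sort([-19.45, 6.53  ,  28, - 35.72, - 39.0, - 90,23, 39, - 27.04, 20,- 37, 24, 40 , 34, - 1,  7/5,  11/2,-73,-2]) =[ - 90, - 73, - 39.0, - 37,-35.72 , - 27.04, - 19.45, - 2,-1, 7/5, 11/2, 6.53, 20, 23, 24,28, 34,39,40]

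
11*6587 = 72457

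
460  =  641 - 181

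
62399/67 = 931+22/67 = 931.33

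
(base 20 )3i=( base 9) 86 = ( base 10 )78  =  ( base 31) 2G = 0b1001110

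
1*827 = 827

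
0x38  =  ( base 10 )56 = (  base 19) 2i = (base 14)40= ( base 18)32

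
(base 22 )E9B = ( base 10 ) 6985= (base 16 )1B49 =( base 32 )6Q9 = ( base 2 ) 1101101001001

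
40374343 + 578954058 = 619328401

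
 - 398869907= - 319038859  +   - 79831048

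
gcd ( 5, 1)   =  1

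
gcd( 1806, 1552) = 2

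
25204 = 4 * 6301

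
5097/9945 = 1699/3315 = 0.51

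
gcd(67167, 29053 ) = 17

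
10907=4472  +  6435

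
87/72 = 29/24 =1.21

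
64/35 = 64/35 = 1.83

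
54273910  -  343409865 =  - 289135955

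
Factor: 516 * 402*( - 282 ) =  - 2^4*3^3*43^1*47^1 * 67^1 =-  58495824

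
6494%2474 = 1546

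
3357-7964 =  - 4607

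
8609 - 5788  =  2821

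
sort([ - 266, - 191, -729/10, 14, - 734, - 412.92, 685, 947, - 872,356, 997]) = [ - 872, - 734,- 412.92, - 266, - 191 ,-729/10,14,  356, 685, 947, 997] 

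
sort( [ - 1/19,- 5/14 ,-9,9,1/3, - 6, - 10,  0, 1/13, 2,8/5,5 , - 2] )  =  [ - 10,  -  9,-6, - 2, -5/14,  -  1/19,  0,1/13,1/3,8/5,2, 5, 9 ]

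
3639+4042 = 7681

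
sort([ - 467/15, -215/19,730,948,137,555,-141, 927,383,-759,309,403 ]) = [- 759, - 141 , - 467/15, - 215/19, 137,309,383, 403,  555,730,927, 948 ]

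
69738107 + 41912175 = 111650282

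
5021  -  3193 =1828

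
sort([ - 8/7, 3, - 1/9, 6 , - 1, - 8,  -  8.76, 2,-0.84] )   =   [  -  8.76, - 8, - 8/7,  -  1,-0.84, - 1/9, 2,  3,6 ]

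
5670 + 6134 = 11804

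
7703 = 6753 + 950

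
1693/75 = 22 + 43/75 = 22.57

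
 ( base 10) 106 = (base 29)3J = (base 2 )1101010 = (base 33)37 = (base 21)51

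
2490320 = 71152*35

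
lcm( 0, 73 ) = 0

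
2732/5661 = 2732/5661 = 0.48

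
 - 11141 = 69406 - 80547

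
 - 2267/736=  - 4+677/736 = - 3.08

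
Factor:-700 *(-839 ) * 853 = 2^2*5^2 * 7^1 * 839^1*853^1 = 500966900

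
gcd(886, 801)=1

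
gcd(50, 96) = 2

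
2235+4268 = 6503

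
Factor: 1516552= 2^3*163^1*1163^1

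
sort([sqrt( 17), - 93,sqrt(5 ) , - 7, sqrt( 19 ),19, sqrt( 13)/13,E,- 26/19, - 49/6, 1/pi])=[ - 93,- 49/6, - 7, - 26/19,sqrt(13) /13, 1/pi, sqrt( 5), E,sqrt(17), sqrt( 19 ), 19 ] 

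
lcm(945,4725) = 4725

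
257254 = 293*878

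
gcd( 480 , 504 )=24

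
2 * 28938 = 57876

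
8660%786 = 14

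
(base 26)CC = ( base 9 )400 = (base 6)1300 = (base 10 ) 324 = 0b101000100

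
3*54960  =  164880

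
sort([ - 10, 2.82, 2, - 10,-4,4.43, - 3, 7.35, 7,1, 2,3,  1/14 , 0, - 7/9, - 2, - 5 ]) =[ - 10, - 10, - 5 , - 4, - 3, - 2, - 7/9,0,1/14,  1,2, 2,  2.82,3,4.43,  7,7.35 ]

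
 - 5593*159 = -889287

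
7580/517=14 + 342/517 = 14.66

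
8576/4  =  2144= 2144.00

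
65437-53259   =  12178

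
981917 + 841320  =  1823237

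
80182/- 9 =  - 8910  +  8/9 =- 8909.11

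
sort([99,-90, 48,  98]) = [ - 90,48,  98,  99]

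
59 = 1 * 59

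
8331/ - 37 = -226 + 31/37 = - 225.16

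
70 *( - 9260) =-648200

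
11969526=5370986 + 6598540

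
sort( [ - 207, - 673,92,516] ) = [  -  673, - 207,92, 516] 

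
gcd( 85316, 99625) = 1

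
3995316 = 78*51222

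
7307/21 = 7307/21= 347.95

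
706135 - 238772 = 467363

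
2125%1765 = 360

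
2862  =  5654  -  2792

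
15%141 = 15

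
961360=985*976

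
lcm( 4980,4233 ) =84660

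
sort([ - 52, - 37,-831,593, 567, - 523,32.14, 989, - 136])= [ - 831, - 523,-136,-52, - 37,32.14, 567,593, 989]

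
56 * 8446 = 472976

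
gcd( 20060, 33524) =68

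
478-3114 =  - 2636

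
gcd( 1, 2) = 1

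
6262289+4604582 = 10866871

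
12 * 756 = 9072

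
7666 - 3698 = 3968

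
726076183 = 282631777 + 443444406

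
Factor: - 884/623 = -2^2*7^( - 1)*13^1 * 17^1*89^ (- 1)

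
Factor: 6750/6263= 2^1*3^3*5^3*6263^(-1) 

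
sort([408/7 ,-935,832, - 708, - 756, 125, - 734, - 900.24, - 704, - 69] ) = [ - 935 , - 900.24, - 756, - 734, - 708, - 704, - 69,408/7, 125 , 832 ]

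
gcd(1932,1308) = 12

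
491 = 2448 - 1957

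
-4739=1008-5747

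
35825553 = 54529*657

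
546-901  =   - 355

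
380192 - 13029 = 367163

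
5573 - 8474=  - 2901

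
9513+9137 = 18650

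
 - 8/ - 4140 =2/1035= 0.00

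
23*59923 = 1378229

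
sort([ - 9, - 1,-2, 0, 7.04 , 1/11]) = [ - 9 ,-2, - 1, 0, 1/11,7.04]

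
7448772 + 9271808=16720580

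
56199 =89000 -32801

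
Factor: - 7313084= - 2^2*1828271^1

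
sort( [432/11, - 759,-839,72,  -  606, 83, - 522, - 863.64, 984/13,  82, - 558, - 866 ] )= [ - 866, - 863.64, - 839 , - 759 , - 606, - 558, - 522,  432/11,72,984/13 , 82, 83 ]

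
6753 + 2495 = 9248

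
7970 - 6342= 1628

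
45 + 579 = 624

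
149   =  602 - 453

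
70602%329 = 196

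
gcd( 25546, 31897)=1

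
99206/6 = 49603/3= 16534.33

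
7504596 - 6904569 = 600027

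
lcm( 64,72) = 576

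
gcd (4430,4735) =5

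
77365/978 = 79 + 103/978 = 79.11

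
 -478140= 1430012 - 1908152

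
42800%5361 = 5273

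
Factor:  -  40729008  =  -2^4 * 3^1*17^1*19^1*37^1*71^1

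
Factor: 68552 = 2^3*11^1*19^1*41^1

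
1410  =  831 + 579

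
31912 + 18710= 50622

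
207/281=207/281 = 0.74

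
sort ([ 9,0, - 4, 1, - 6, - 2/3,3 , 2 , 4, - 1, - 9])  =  [ - 9, - 6, - 4, - 1, - 2/3, 0 , 1,  2, 3,4, 9 ] 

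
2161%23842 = 2161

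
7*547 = 3829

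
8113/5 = 8113/5 = 1622.60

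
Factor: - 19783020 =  - 2^2 * 3^1*5^1*329717^1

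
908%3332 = 908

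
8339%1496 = 859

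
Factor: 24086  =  2^1 * 12043^1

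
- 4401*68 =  - 299268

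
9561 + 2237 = 11798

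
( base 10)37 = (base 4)211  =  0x25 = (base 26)1b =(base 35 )12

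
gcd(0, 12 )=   12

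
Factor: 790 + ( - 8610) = -7820 = - 2^2 * 5^1*17^1 * 23^1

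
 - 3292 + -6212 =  - 9504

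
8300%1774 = 1204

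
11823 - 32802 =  - 20979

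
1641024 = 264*6216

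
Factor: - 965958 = -2^1 *3^1*7^1*109^1*211^1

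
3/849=1/283 = 0.00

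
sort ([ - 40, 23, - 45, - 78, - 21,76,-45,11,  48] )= [-78, - 45,-45,  -  40, - 21,11, 23,48, 76]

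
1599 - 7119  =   - 5520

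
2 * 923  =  1846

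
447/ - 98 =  - 447/98 = -4.56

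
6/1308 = 1/218 = 0.00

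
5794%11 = 8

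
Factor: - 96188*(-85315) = 2^2*5^1*113^1*139^1 *151^1*173^1 =8206279220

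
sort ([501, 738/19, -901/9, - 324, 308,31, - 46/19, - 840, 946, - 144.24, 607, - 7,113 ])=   [ - 840, - 324, - 144.24, -901/9,-7,-46/19,31, 738/19,113,308,  501,607,946]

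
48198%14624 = 4326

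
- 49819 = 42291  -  92110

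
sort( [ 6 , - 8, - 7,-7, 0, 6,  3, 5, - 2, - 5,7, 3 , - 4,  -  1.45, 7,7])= [ - 8 , - 7,  -  7, - 5, -4, - 2, - 1.45, 0 , 3 , 3, 5, 6,6,7, 7, 7]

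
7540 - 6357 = 1183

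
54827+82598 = 137425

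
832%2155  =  832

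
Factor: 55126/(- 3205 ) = -2^1*5^(- 1 ) * 43^1 = - 86/5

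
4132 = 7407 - 3275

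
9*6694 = 60246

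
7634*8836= 67454024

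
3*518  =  1554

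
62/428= 31/214 =0.14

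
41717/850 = 49 + 67/850 = 49.08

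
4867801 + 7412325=12280126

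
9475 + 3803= 13278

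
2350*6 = 14100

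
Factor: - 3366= - 2^1*3^2*11^1*17^1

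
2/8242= 1/4121 =0.00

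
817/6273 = 817/6273  =  0.13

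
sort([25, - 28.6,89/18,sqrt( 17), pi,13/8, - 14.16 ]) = [  -  28.6, - 14.16,13/8,pi,sqrt (17),89/18,25] 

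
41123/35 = 1174 + 33/35 = 1174.94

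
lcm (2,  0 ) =0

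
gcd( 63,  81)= 9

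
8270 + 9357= 17627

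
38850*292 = 11344200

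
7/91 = 1/13 = 0.08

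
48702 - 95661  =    -  46959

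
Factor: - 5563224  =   - 2^3*3^2*77267^1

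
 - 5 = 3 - 8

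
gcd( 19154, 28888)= 314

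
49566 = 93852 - 44286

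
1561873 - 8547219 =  - 6985346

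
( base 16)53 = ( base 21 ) 3k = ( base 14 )5D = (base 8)123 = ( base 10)83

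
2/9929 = 2/9929 = 0.00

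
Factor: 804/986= 402/493 = 2^1*3^1 * 17^ (- 1 )*29^(-1 ) *67^1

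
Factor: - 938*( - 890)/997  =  2^2*5^1*7^1*67^1 *89^1*997^( - 1) = 834820/997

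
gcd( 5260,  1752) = 4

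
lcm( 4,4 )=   4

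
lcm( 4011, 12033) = 12033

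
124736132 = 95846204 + 28889928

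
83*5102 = 423466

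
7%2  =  1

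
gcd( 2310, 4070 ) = 110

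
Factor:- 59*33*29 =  - 3^1*11^1*29^1*59^1=- 56463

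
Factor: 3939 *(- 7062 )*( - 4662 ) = 2^2*3^4*7^1*11^1*13^1*37^1*101^1*107^1 = 129683870316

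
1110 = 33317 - 32207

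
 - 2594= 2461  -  5055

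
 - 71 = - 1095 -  - 1024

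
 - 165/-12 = 13 + 3/4 = 13.75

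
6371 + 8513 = 14884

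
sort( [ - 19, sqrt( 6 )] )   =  [ - 19,sqrt( 6)] 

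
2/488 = 1/244 = 0.00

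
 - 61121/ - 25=61121/25 = 2444.84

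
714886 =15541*46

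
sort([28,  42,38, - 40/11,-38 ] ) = [ - 38, - 40/11, 28,38,42 ]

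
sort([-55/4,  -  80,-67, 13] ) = [ - 80, - 67, - 55/4,13 ]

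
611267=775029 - 163762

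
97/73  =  97/73=1.33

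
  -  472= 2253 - 2725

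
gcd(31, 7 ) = 1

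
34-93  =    -  59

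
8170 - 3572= 4598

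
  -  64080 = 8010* (-8 )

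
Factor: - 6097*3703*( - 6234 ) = 140746208694 = 2^1*3^1 * 7^2*13^1*23^2*67^1  *1039^1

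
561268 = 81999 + 479269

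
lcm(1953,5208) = 15624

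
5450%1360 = 10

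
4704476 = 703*6692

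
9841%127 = 62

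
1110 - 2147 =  - 1037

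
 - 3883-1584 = -5467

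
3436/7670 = 1718/3835   =  0.45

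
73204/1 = 73204 = 73204.00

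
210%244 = 210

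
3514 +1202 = 4716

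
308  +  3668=3976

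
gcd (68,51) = 17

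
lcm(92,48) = 1104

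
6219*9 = 55971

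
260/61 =4 + 16/61 =4.26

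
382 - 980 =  - 598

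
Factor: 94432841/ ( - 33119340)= - 2^( - 2)*3^( - 1) * 5^( - 1)*17^1*61^ ( - 1)*2333^1*2381^1*9049^(  -  1)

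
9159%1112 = 263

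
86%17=1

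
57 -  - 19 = 76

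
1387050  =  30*46235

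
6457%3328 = 3129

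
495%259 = 236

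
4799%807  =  764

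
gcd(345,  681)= 3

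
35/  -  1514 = -1 +1479/1514 = - 0.02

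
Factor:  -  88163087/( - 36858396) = 2^ ( - 2)*3^(  -  1)*43^ ( - 1)*61^( - 1 )*1171^(-1 )*88163087^1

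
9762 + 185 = 9947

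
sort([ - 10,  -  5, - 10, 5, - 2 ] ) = [- 10 ,  -  10, - 5,-2,5 ]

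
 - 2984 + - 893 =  - 3877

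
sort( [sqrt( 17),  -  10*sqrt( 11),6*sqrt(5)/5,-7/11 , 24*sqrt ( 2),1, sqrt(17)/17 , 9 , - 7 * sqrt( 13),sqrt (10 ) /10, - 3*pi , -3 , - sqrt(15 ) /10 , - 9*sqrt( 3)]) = [  -  10*sqrt( 11 ), - 7 *sqrt ( 13 ), - 9 * sqrt( 3 ),-3*pi ,  -  3, - 7/11, - sqrt(15 )/10,sqrt (17) /17,sqrt ( 10)/10,  1 , 6*sqrt( 5 ) /5, sqrt (17), 9 , 24*sqrt(2)]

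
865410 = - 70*(-12363 )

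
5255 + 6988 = 12243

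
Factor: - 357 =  - 3^1*7^1 * 17^1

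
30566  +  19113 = 49679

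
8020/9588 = 2005/2397=0.84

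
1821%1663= 158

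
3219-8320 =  - 5101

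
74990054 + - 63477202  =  11512852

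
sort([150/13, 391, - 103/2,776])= [- 103/2,150/13,391,  776] 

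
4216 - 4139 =77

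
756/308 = 2 + 5/11 = 2.45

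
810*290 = 234900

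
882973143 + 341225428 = 1224198571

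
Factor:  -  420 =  - 2^2*3^1 *5^1*7^1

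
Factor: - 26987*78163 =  - 2109384881 = - 26987^1*78163^1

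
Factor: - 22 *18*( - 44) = 2^4*3^2*11^2 = 17424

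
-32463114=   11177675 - 43640789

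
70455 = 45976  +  24479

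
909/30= 303/10 = 30.30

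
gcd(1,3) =1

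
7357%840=637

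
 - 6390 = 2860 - 9250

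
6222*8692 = 54081624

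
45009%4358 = 1429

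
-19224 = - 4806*4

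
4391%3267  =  1124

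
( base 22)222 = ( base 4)33312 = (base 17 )38b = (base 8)1766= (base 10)1014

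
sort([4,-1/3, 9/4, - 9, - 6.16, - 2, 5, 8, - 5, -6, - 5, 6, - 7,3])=[ - 9 , - 7, - 6.16,-6, - 5, - 5, - 2, - 1/3 , 9/4, 3, 4, 5,6,8] 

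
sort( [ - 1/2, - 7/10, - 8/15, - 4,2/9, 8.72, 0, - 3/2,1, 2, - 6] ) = [ - 6 , - 4,  -  3/2, - 7/10, - 8/15, - 1/2, 0 , 2/9, 1,2 , 8.72 ]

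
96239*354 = 34068606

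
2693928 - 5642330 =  - 2948402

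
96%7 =5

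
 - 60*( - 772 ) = 46320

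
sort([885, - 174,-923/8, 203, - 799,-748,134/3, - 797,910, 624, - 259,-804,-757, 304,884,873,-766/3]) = [ -804, -799, - 797,-757, - 748,-259,  -  766/3 ,  -  174, - 923/8,134/3, 203,304,624,873, 884,885, 910]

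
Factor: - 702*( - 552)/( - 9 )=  - 2^4*3^2*13^1  *23^1  =  - 43056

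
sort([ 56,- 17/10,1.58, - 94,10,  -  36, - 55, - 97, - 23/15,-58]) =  [ - 97, - 94, - 58, - 55, -36, - 17/10, - 23/15, 1.58, 10,56] 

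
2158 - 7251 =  - 5093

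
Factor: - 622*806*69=- 2^2*3^1*13^1*23^1*31^1*311^1 = - 34591908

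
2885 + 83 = 2968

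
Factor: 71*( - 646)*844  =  -38710904 = - 2^3*17^1 * 19^1*71^1*211^1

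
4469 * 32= 143008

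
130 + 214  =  344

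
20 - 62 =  - 42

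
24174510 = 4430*5457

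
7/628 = 7/628 =0.01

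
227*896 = 203392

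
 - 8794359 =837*( - 10507)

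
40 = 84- 44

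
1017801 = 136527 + 881274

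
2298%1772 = 526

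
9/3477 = 3/1159 = 0.00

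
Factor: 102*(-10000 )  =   - 2^5*3^1 * 5^4*17^1 =- 1020000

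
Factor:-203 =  - 7^1*29^1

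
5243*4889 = 25633027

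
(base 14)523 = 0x3F3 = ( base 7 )2643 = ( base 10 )1011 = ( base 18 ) 323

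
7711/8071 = 7711/8071 = 0.96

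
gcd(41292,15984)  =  1332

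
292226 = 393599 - 101373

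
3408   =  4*852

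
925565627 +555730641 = 1481296268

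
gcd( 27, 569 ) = 1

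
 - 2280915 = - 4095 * 557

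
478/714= 239/357 =0.67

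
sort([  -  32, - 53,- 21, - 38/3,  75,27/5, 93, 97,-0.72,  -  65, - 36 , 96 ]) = [  -  65 , - 53, - 36, - 32, - 21,-38/3, - 0.72, 27/5,  75, 93, 96, 97]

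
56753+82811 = 139564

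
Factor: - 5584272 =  - 2^4*3^1*317^1*367^1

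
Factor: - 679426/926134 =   -  347/473 =- 11^(  -  1)*43^( -1)*347^1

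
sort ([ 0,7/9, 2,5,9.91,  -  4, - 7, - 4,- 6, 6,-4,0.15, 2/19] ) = [-7, - 6, -4, - 4 , - 4, 0, 2/19, 0.15,7/9,2,  5,6,9.91 ]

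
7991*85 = 679235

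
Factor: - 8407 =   -  7^1*1201^1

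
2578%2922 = 2578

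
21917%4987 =1969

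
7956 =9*884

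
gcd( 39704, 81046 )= 14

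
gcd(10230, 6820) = 3410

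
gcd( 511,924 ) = 7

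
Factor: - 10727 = - 17^1* 631^1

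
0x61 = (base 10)97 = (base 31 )34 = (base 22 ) 49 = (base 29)3a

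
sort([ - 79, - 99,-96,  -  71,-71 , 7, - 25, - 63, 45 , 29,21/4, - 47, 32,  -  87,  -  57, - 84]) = [  -  99,-96, - 87, - 84,  -  79, - 71,-71, - 63,-57,-47, - 25, 21/4, 7, 29, 32,45 ]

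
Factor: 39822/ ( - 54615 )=  -  2^1*5^(-1) *11^( - 1 )*331^ ( - 1 )*6637^1 = - 13274/18205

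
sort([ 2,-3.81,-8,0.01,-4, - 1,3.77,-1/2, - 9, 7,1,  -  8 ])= [ - 9,-8 ,-8,  -  4,-3.81, - 1, - 1/2, 0.01, 1,2,3.77,7] 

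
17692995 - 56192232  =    -  38499237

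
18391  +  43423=61814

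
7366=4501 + 2865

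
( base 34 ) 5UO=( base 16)1aa8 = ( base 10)6824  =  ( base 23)CKG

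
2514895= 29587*85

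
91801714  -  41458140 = 50343574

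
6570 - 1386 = 5184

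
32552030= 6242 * 5215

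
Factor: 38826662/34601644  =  2773333/2471546 = 2^( - 1 )*7^( - 1)*11^(-2)*107^1*1459^( - 1)*25919^1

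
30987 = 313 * 99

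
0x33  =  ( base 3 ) 1220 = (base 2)110011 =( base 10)51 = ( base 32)1J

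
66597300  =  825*80724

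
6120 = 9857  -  3737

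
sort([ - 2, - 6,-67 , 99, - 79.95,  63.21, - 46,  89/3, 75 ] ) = [ - 79.95, - 67, - 46,-6 , - 2, 89/3, 63.21, 75,99]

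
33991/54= 33991/54=629.46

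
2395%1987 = 408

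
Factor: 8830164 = 2^2*3^1*7^1*31^1*3391^1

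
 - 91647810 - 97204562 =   -  188852372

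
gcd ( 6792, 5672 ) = 8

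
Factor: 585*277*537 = 87018165 = 3^3*5^1*13^1 * 179^1*277^1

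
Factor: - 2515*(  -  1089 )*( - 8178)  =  -22398192630 = - 2^1*3^3*5^1*11^2*29^1*47^1*503^1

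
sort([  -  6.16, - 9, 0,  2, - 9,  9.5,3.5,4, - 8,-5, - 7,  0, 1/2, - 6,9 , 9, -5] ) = [ - 9, -9 , - 8,  -  7,-6.16 ,-6,-5, - 5 , 0,  0,1/2,2,3.5, 4, 9 , 9,9.5 ] 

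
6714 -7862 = - 1148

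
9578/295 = 32+138/295= 32.47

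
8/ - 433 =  - 8/433 = - 0.02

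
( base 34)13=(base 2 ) 100101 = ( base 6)101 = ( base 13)2b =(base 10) 37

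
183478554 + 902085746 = 1085564300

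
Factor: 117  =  3^2*13^1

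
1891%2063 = 1891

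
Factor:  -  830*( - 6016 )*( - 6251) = -31212993280  =  -2^8*5^1*7^1*19^1*47^2*83^1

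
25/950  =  1/38   =  0.03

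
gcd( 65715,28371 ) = 3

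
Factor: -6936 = -2^3*3^1*17^2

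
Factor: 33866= 2^1*7^1*41^1*59^1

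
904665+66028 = 970693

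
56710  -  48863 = 7847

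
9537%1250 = 787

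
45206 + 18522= 63728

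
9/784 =9/784 = 0.01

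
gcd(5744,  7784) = 8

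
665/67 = 665/67  =  9.93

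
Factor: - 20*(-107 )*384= 2^9*3^1*5^1*107^1=821760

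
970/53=18  +  16/53 = 18.30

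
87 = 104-17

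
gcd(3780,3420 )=180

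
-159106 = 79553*( - 2)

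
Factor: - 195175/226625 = -211/245= -5^( - 1 )  *7^ ( - 2)*211^1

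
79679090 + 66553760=146232850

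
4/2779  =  4/2779 =0.00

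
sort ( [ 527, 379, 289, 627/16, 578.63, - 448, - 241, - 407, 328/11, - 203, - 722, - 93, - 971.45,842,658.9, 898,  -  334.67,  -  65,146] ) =[ - 971.45, - 722, - 448, - 407, - 334.67, - 241, - 203, - 93, - 65,328/11,627/16, 146, 289, 379, 527, 578.63, 658.9,842 , 898 ]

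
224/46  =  112/23 = 4.87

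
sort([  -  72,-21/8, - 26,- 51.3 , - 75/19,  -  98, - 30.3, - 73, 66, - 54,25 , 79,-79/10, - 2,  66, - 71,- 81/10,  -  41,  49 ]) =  [-98,-73,-72, - 71, - 54, - 51.3, - 41, -30.3,  -  26 , - 81/10, - 79/10,-75/19,-21/8,  -  2,25 , 49, 66 , 66,79 ]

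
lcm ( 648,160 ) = 12960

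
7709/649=11  +  570/649 = 11.88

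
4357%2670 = 1687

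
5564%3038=2526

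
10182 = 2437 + 7745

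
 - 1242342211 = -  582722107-659620104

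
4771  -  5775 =-1004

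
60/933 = 20/311 = 0.06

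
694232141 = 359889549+334342592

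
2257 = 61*37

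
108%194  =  108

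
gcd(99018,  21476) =2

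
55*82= 4510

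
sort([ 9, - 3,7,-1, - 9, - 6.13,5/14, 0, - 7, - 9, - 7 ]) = [ - 9,-9, - 7,  -  7, - 6.13, - 3, - 1, 0,  5/14,  7,9]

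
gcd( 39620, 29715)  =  9905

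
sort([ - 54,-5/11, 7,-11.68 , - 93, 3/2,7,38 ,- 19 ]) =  [ - 93 , - 54 ,-19, -11.68,- 5/11, 3/2 , 7,7,38] 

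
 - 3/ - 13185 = 1/4395 =0.00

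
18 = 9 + 9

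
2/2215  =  2/2215=0.00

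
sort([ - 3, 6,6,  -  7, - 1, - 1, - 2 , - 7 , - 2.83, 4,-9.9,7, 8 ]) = [  -  9.9, - 7, - 7 , - 3, - 2.83, - 2, - 1,-1, 4, 6, 6, 7 , 8] 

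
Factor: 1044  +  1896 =2940= 2^2*3^1*5^1*7^2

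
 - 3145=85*( - 37) 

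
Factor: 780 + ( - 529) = 251 = 251^1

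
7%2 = 1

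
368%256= 112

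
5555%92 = 35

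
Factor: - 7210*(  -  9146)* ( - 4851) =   -  2^2*3^2  *5^1*7^3 * 11^1*17^1*103^1*269^1 = - 319887843660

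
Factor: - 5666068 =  - 2^2*271^1*5227^1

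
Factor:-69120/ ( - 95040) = 8/11=2^3 *11^(-1 ) 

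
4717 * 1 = 4717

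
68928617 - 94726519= - 25797902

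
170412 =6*28402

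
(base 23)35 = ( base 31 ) 2C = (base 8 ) 112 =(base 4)1022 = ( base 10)74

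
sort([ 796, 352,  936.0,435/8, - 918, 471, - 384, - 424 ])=[ - 918, - 424, - 384, 435/8 , 352, 471,796,936.0]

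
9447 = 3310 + 6137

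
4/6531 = 4/6531 =0.00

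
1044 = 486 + 558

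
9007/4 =2251 + 3/4 = 2251.75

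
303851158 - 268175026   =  35676132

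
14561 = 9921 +4640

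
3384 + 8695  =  12079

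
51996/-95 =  - 51996/95 = - 547.33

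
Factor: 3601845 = 3^2* 5^1*13^1*47^1*131^1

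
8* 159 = 1272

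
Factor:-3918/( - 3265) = 6/5  =  2^1 * 3^1 * 5^(  -  1 ) 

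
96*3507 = 336672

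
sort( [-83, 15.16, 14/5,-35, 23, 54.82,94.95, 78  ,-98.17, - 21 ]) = [ - 98.17, - 83, - 35, - 21,14/5,  15.16, 23, 54.82, 78,94.95] 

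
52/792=13/198= 0.07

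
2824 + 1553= 4377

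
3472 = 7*496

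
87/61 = 1+26/61 = 1.43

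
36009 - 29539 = 6470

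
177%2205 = 177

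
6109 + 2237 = 8346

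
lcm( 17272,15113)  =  120904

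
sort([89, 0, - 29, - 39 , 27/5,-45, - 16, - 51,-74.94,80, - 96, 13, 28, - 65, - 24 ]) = [- 96, - 74.94, - 65, - 51, -45,-39, - 29, - 24 ,-16, 0, 27/5, 13,28,80,89]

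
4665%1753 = 1159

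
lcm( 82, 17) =1394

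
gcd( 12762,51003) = 9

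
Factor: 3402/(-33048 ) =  - 7/68 = - 2^( - 2)*7^1*17^( - 1)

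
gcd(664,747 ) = 83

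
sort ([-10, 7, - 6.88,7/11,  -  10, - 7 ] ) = [ - 10, -10, - 7, - 6.88 , 7/11,7]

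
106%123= 106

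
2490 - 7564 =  -5074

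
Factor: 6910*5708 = 2^3* 5^1*691^1*1427^1 = 39442280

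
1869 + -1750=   119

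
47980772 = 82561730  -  34580958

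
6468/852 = 539/71 = 7.59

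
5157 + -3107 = 2050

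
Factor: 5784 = 2^3*3^1 * 241^1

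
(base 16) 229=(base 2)1000101001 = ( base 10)553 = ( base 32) h9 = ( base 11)463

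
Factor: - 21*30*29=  - 18270 = - 2^1*3^2*5^1* 7^1*29^1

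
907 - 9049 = - 8142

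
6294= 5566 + 728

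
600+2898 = 3498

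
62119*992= 61622048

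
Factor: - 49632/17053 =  -2^5*3^1*11^1 * 47^1*17053^( - 1) 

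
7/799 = 7/799 = 0.01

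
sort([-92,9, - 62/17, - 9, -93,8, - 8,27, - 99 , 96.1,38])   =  [ - 99, - 93 ,-92,  -  9, - 8, -62/17,  8,9,27,38,96.1]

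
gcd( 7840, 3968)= 32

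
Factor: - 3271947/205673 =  - 3^1*7^1*13^( - 2 )*37^1 * 1217^(-1)*4211^1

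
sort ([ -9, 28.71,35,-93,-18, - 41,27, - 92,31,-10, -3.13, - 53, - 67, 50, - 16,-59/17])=[-93, - 92, - 67 , - 53, - 41,-18 , - 16,-10, - 9,-59/17,-3.13,27,28.71,31,35, 50]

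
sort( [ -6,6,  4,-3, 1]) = [ -6, - 3, 1  ,  4,  6]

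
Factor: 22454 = 2^1*103^1*109^1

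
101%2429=101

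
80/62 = 1 + 9/31 = 1.29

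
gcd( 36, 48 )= 12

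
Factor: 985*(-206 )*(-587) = 2^1*5^1 * 103^1 * 197^1*587^1 = 119108170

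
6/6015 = 2/2005 = 0.00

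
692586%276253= 140080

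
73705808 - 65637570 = 8068238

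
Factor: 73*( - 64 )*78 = -364416=-2^7 * 3^1*13^1 *73^1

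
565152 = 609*928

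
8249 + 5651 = 13900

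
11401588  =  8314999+3086589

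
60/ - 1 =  - 60/1 =- 60.00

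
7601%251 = 71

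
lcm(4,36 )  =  36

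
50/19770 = 5/1977  =  0.00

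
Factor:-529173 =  - 3^4*47^1*139^1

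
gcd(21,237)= 3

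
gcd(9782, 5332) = 2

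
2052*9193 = 18864036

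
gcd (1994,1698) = 2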